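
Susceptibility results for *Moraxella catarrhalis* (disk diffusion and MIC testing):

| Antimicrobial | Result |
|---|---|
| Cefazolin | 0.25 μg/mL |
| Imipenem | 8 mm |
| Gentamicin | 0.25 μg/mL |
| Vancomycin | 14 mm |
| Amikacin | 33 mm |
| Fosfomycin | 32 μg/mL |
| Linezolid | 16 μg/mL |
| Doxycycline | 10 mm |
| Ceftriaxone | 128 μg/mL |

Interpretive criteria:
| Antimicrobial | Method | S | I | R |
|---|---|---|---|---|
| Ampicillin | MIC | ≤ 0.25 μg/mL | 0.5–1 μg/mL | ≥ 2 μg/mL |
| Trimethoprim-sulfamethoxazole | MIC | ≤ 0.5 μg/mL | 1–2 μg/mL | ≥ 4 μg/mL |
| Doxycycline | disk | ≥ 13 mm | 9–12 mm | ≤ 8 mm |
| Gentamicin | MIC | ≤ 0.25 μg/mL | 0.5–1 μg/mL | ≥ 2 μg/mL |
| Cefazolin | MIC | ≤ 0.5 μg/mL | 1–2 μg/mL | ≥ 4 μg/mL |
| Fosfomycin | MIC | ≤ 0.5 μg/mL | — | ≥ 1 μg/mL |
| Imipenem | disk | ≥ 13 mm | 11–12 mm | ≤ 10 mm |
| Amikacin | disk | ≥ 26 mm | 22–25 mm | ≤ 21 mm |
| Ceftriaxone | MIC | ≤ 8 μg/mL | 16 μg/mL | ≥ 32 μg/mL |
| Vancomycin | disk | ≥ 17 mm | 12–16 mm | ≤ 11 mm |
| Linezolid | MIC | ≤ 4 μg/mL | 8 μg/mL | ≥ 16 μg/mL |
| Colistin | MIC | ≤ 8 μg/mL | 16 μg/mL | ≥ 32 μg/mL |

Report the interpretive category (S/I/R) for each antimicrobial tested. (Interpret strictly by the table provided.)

Cefazolin: 0.25 μg/mL is ≤ 0.5 μg/mL — S
Imipenem (8 mm) ≤ 10 mm — Resistant
Gentamicin (0.25 μg/mL) ≤ 0.25 μg/mL → S
Vancomycin: 14 mm is in 12–16 mm — I
Amikacin (33 mm) ≥ 26 mm ⇒ susceptible
Fosfomycin 32 μg/mL: ≥ 1 μg/mL → resistant
Linezolid 16 μg/mL: ≥ 16 μg/mL ⇒ Resistant
Doxycycline: 10 mm is in 9–12 mm ⇒ Intermediate
Ceftriaxone (128 μg/mL) ≥ 32 μg/mL — Resistant

S, R, S, I, S, R, R, I, R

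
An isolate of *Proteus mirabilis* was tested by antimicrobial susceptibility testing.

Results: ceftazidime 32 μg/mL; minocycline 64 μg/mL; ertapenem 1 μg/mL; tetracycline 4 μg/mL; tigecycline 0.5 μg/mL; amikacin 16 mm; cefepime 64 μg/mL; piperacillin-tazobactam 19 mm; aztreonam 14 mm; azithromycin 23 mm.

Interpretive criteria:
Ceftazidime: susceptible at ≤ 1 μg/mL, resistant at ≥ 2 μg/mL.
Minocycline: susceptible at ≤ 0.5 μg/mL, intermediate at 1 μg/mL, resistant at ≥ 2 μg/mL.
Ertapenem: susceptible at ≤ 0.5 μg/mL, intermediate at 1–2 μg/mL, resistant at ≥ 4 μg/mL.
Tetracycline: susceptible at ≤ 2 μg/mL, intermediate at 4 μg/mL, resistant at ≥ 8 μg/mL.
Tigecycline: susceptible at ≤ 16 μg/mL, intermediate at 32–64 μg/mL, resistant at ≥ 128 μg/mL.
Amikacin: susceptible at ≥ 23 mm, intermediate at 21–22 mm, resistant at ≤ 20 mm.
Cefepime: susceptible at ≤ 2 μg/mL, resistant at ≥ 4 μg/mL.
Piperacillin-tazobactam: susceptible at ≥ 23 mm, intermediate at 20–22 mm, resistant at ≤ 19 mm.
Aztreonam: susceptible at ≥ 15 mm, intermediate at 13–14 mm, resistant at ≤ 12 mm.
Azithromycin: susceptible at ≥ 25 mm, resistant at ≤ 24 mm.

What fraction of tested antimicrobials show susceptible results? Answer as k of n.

1 of 10

Ceftazidime: 32 μg/mL is ≥ 2 μg/mL — resistant
Minocycline 64 μg/mL: ≥ 2 μg/mL — Resistant
Ertapenem: 1 μg/mL is in 1–2 μg/mL → I
Tetracycline 4 μg/mL: = 4 μg/mL → intermediate
Tigecycline 0.5 μg/mL: ≤ 16 μg/mL — S
Amikacin: 16 mm is ≤ 20 mm ⇒ resistant
Cefepime 64 μg/mL: ≥ 4 μg/mL → resistant
Piperacillin-tazobactam (19 mm) ≤ 19 mm → Resistant
Aztreonam 14 mm: in 13–14 mm — I
Azithromycin (23 mm) ≤ 24 mm → Resistant
Susceptible: 1/10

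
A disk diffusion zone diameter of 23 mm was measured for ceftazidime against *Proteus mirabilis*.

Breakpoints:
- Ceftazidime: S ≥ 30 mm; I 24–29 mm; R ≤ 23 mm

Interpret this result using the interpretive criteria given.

R

Ceftazidime (23 mm) ≤ 23 mm — Resistant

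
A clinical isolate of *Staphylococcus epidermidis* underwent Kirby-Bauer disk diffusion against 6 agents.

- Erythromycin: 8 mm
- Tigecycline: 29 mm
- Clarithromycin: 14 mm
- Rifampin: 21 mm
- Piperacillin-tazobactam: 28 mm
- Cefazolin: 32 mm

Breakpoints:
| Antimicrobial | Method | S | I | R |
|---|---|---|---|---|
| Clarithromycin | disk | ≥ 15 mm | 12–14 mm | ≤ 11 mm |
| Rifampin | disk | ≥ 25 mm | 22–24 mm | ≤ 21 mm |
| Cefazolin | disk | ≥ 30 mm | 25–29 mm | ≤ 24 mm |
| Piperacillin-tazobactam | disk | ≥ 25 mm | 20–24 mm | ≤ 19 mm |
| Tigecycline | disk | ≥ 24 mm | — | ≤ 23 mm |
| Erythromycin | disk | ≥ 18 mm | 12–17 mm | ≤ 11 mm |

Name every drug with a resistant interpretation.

Erythromycin 8 mm: ≤ 11 mm ⇒ Resistant
Tigecycline 29 mm: ≥ 24 mm ⇒ S
Clarithromycin (14 mm) in 12–14 mm → I
Rifampin (21 mm) ≤ 21 mm ⇒ R
Piperacillin-tazobactam: 28 mm is ≥ 25 mm → S
Cefazolin (32 mm) ≥ 30 mm → Susceptible

erythromycin, rifampin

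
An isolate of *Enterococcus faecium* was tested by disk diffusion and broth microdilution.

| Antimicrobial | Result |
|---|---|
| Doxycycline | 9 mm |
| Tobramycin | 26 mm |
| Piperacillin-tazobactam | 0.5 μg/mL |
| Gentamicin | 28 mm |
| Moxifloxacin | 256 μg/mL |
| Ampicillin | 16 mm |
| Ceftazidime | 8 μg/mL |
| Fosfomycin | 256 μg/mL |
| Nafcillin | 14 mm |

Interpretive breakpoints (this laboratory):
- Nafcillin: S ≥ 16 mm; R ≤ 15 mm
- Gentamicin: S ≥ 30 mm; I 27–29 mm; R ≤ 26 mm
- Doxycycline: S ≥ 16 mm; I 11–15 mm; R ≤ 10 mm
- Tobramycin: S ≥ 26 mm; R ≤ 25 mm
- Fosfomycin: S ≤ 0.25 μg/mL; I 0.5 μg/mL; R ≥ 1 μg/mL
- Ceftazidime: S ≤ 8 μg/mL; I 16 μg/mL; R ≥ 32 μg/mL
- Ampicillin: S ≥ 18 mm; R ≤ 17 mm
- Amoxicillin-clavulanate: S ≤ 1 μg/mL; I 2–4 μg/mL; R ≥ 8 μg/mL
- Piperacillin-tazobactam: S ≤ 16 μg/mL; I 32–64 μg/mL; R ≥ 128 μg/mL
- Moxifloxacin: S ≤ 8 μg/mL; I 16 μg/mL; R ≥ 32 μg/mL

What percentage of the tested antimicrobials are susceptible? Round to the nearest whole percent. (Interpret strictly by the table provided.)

Doxycycline 9 mm: ≤ 10 mm → R
Tobramycin 26 mm: ≥ 26 mm → S
Piperacillin-tazobactam 0.5 μg/mL: ≤ 16 μg/mL → susceptible
Gentamicin: 28 mm is in 27–29 mm — I
Moxifloxacin 256 μg/mL: ≥ 32 μg/mL — R
Ampicillin 16 mm: ≤ 17 mm → resistant
Ceftazidime (8 μg/mL) ≤ 8 μg/mL — susceptible
Fosfomycin: 256 μg/mL is ≥ 1 μg/mL ⇒ resistant
Nafcillin: 14 mm is ≤ 15 mm — Resistant
Susceptible: 3/9

33%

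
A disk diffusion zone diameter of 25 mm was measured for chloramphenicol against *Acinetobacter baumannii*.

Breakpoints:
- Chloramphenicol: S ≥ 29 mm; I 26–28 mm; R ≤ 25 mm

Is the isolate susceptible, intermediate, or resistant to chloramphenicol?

Chloramphenicol (25 mm) ≤ 25 mm ⇒ resistant

Resistant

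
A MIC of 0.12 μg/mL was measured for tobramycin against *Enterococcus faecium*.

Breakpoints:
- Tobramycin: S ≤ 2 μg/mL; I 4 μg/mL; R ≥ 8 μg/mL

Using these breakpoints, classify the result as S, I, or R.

S

Tobramycin 0.12 μg/mL: ≤ 2 μg/mL → susceptible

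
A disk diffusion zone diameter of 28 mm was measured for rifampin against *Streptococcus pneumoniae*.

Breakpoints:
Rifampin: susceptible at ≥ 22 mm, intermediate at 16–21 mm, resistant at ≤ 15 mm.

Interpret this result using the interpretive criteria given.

S

Rifampin (28 mm) ≥ 22 mm — Susceptible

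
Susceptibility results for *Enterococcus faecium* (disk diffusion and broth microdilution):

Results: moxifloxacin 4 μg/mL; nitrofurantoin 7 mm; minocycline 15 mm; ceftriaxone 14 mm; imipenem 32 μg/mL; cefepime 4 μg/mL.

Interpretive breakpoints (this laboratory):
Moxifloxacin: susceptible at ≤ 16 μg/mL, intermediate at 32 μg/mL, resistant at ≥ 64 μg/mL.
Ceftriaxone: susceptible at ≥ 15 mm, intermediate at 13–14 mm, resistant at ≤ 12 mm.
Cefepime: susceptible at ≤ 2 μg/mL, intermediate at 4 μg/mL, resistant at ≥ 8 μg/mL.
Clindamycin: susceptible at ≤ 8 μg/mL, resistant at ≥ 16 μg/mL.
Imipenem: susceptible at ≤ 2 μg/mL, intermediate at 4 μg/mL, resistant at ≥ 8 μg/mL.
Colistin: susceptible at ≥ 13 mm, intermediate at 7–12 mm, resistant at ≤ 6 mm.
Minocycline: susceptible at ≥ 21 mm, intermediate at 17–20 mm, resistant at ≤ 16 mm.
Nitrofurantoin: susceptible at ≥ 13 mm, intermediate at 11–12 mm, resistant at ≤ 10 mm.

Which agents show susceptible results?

moxifloxacin

Moxifloxacin 4 μg/mL: ≤ 16 μg/mL ⇒ S
Nitrofurantoin (7 mm) ≤ 10 mm — resistant
Minocycline: 15 mm is ≤ 16 mm → Resistant
Ceftriaxone (14 mm) in 13–14 mm ⇒ I
Imipenem: 32 μg/mL is ≥ 8 μg/mL → resistant
Cefepime: 4 μg/mL is = 4 μg/mL ⇒ I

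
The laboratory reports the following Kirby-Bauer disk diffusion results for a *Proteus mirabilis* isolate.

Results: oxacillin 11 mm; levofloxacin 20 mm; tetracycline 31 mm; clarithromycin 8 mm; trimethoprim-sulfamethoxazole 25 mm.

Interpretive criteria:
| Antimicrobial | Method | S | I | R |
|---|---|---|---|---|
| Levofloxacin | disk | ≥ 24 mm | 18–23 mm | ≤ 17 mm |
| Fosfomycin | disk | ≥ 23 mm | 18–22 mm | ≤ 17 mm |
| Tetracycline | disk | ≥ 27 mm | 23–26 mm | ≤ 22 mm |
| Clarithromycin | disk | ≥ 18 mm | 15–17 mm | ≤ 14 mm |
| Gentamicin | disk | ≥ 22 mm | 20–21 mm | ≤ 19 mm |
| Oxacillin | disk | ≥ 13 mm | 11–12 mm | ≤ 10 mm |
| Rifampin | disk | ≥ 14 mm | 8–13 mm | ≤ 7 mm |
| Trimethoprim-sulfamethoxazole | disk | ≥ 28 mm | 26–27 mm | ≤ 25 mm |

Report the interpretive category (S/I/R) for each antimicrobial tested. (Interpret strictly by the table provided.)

Oxacillin: 11 mm is in 11–12 mm ⇒ intermediate
Levofloxacin: 20 mm is in 18–23 mm → I
Tetracycline: 31 mm is ≥ 27 mm — susceptible
Clarithromycin 8 mm: ≤ 14 mm → Resistant
Trimethoprim-sulfamethoxazole 25 mm: ≤ 25 mm — Resistant

I, I, S, R, R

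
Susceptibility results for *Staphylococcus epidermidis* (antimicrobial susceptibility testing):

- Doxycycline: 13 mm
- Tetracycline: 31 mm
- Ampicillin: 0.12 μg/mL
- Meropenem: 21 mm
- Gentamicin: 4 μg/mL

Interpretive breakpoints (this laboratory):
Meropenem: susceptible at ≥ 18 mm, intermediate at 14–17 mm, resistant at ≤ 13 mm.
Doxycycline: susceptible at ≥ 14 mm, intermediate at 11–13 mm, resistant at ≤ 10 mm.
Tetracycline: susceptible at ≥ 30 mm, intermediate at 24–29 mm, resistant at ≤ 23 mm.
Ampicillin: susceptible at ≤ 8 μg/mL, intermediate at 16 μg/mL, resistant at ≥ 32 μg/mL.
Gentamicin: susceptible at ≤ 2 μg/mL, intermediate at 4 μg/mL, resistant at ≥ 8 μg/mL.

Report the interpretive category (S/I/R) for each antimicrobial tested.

Doxycycline: 13 mm is in 11–13 mm → intermediate
Tetracycline (31 mm) ≥ 30 mm — Susceptible
Ampicillin 0.12 μg/mL: ≤ 8 μg/mL — Susceptible
Meropenem (21 mm) ≥ 18 mm — S
Gentamicin (4 μg/mL) = 4 μg/mL → intermediate

I, S, S, S, I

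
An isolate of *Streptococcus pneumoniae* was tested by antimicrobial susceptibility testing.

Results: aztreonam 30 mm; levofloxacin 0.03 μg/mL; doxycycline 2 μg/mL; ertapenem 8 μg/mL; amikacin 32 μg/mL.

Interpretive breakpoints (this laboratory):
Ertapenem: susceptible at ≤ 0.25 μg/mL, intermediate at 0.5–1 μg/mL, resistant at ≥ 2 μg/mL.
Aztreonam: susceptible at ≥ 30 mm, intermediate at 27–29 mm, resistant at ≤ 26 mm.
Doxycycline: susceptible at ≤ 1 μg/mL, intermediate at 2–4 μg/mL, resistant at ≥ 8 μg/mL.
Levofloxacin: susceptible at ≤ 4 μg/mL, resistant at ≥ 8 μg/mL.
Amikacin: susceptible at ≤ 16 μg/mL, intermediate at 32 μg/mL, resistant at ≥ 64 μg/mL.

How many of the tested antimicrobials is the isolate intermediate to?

Aztreonam (30 mm) ≥ 30 mm — Susceptible
Levofloxacin (0.03 μg/mL) ≤ 4 μg/mL ⇒ susceptible
Doxycycline (2 μg/mL) in 2–4 μg/mL ⇒ intermediate
Ertapenem 8 μg/mL: ≥ 2 μg/mL ⇒ R
Amikacin 32 μg/mL: = 32 μg/mL → Intermediate
Intermediate: 2

2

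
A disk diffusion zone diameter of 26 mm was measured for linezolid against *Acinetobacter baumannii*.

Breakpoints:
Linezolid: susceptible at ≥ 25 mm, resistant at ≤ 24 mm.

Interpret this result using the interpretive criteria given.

Susceptible

Linezolid: 26 mm is ≥ 25 mm ⇒ susceptible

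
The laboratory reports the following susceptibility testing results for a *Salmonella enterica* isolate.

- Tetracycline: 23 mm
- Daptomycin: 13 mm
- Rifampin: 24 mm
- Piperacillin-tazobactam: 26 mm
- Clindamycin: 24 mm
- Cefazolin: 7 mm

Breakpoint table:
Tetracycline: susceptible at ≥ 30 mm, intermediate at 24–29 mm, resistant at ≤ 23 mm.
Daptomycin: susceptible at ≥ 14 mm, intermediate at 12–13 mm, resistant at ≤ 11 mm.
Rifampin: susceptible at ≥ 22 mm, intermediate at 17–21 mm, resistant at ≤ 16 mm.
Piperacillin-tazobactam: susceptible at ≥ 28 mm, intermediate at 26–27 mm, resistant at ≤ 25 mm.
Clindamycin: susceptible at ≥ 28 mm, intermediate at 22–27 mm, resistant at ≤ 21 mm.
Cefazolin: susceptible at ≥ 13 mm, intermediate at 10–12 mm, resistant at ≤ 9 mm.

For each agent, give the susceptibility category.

Tetracycline (23 mm) ≤ 23 mm ⇒ R
Daptomycin 13 mm: in 12–13 mm → intermediate
Rifampin: 24 mm is ≥ 22 mm → S
Piperacillin-tazobactam (26 mm) in 26–27 mm → I
Clindamycin (24 mm) in 22–27 mm → intermediate
Cefazolin (7 mm) ≤ 9 mm — Resistant

R, I, S, I, I, R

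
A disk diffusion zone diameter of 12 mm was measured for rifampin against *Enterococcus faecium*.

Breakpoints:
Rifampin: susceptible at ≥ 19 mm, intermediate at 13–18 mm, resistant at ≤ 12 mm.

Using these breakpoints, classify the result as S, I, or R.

Rifampin 12 mm: ≤ 12 mm ⇒ resistant

R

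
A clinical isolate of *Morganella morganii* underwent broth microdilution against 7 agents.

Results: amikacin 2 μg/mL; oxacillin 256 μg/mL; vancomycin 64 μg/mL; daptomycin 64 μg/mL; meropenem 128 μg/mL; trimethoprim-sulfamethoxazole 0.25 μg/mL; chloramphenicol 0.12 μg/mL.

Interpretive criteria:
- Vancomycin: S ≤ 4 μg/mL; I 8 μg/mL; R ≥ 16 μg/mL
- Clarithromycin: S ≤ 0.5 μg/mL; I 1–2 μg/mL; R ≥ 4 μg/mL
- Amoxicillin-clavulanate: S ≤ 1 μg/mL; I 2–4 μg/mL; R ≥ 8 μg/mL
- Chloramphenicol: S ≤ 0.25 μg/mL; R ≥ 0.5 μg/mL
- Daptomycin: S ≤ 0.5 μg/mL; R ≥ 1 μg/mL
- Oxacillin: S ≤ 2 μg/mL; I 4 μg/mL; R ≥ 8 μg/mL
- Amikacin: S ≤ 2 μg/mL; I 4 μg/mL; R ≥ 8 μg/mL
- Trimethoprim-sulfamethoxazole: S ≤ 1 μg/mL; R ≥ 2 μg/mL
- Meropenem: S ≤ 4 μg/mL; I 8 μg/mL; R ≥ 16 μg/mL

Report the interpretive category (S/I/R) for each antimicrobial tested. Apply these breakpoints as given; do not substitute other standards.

Amikacin 2 μg/mL: ≤ 2 μg/mL → S
Oxacillin (256 μg/mL) ≥ 8 μg/mL ⇒ R
Vancomycin 64 μg/mL: ≥ 16 μg/mL → resistant
Daptomycin: 64 μg/mL is ≥ 1 μg/mL — R
Meropenem: 128 μg/mL is ≥ 16 μg/mL — R
Trimethoprim-sulfamethoxazole: 0.25 μg/mL is ≤ 1 μg/mL — susceptible
Chloramphenicol (0.12 μg/mL) ≤ 0.25 μg/mL → Susceptible

S, R, R, R, R, S, S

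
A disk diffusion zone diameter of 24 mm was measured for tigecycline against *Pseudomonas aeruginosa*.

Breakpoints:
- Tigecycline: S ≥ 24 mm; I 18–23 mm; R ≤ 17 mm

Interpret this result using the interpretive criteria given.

Tigecycline 24 mm: ≥ 24 mm ⇒ susceptible

Susceptible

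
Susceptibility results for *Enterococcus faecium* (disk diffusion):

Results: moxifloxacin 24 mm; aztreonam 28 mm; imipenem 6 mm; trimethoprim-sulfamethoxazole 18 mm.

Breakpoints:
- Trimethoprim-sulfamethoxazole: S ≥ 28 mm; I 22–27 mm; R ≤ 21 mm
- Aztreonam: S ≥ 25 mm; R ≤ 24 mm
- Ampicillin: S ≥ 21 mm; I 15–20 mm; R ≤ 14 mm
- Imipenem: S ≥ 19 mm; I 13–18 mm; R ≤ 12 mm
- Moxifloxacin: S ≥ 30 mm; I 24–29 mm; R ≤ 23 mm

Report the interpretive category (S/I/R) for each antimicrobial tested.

Moxifloxacin 24 mm: in 24–29 mm → intermediate
Aztreonam (28 mm) ≥ 25 mm ⇒ Susceptible
Imipenem 6 mm: ≤ 12 mm → Resistant
Trimethoprim-sulfamethoxazole: 18 mm is ≤ 21 mm — R

I, S, R, R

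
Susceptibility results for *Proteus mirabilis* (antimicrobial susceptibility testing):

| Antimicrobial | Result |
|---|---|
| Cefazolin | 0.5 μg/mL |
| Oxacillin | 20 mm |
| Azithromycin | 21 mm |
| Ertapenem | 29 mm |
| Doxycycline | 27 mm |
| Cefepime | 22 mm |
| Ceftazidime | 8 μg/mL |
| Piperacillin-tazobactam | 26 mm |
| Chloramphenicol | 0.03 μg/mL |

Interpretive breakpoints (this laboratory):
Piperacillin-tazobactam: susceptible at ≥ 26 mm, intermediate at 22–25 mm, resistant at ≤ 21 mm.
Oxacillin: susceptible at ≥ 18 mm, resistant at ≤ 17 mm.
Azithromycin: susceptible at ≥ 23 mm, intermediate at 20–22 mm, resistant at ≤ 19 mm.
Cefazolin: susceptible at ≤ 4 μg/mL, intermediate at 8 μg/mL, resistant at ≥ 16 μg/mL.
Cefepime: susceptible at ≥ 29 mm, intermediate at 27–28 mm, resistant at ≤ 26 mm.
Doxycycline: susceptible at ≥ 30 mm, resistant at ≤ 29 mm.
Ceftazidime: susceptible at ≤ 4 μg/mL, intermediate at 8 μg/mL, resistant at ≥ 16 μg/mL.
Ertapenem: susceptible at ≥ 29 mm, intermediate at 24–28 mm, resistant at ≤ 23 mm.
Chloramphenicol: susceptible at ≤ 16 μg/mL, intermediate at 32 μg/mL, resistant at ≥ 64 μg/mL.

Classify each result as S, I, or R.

S, S, I, S, R, R, I, S, S

Cefazolin 0.5 μg/mL: ≤ 4 μg/mL → Susceptible
Oxacillin 20 mm: ≥ 18 mm → susceptible
Azithromycin (21 mm) in 20–22 mm ⇒ I
Ertapenem 29 mm: ≥ 29 mm ⇒ S
Doxycycline: 27 mm is ≤ 29 mm ⇒ Resistant
Cefepime (22 mm) ≤ 26 mm → resistant
Ceftazidime: 8 μg/mL is = 8 μg/mL ⇒ I
Piperacillin-tazobactam (26 mm) ≥ 26 mm → S
Chloramphenicol: 0.03 μg/mL is ≤ 16 μg/mL ⇒ susceptible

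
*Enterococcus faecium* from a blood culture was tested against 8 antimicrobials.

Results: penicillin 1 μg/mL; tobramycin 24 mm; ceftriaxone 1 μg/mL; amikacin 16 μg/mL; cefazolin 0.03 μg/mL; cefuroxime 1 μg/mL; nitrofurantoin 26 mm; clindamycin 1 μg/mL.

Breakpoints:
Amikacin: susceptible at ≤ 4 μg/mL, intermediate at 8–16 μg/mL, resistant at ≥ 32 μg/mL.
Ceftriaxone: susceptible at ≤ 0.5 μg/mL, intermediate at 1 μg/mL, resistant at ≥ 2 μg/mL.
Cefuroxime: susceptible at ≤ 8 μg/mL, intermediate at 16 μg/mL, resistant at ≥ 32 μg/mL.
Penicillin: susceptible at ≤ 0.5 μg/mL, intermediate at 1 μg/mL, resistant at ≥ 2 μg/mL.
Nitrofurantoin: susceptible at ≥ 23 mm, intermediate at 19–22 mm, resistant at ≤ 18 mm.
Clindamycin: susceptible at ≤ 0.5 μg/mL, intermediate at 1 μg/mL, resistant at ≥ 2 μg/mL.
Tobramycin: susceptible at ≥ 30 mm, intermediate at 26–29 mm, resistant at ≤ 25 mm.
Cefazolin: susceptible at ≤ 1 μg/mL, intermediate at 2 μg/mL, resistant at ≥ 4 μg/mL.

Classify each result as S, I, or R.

Penicillin: 1 μg/mL is = 1 μg/mL → I
Tobramycin 24 mm: ≤ 25 mm ⇒ resistant
Ceftriaxone (1 μg/mL) = 1 μg/mL → I
Amikacin (16 μg/mL) in 8–16 μg/mL — Intermediate
Cefazolin 0.03 μg/mL: ≤ 1 μg/mL → susceptible
Cefuroxime: 1 μg/mL is ≤ 8 μg/mL ⇒ S
Nitrofurantoin: 26 mm is ≥ 23 mm → Susceptible
Clindamycin (1 μg/mL) = 1 μg/mL → intermediate

I, R, I, I, S, S, S, I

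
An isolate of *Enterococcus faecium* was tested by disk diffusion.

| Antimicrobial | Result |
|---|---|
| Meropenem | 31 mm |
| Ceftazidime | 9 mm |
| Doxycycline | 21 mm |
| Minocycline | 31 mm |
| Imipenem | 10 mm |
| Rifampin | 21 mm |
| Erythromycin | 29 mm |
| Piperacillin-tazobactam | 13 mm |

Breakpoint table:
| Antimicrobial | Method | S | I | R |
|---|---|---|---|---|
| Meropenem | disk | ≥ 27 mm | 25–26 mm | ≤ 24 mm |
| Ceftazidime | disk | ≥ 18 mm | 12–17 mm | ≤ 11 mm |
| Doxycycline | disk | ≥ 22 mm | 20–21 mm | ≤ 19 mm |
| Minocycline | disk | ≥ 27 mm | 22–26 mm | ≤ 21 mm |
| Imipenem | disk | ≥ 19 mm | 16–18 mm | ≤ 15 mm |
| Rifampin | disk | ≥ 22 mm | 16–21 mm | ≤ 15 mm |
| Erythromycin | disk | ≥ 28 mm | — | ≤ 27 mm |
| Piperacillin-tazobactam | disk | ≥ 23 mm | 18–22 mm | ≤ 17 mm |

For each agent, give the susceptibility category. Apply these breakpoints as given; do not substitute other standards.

Meropenem 31 mm: ≥ 27 mm ⇒ susceptible
Ceftazidime: 9 mm is ≤ 11 mm → resistant
Doxycycline: 21 mm is in 20–21 mm → I
Minocycline (31 mm) ≥ 27 mm → S
Imipenem: 10 mm is ≤ 15 mm — resistant
Rifampin (21 mm) in 16–21 mm ⇒ intermediate
Erythromycin: 29 mm is ≥ 28 mm → susceptible
Piperacillin-tazobactam: 13 mm is ≤ 17 mm ⇒ R

S, R, I, S, R, I, S, R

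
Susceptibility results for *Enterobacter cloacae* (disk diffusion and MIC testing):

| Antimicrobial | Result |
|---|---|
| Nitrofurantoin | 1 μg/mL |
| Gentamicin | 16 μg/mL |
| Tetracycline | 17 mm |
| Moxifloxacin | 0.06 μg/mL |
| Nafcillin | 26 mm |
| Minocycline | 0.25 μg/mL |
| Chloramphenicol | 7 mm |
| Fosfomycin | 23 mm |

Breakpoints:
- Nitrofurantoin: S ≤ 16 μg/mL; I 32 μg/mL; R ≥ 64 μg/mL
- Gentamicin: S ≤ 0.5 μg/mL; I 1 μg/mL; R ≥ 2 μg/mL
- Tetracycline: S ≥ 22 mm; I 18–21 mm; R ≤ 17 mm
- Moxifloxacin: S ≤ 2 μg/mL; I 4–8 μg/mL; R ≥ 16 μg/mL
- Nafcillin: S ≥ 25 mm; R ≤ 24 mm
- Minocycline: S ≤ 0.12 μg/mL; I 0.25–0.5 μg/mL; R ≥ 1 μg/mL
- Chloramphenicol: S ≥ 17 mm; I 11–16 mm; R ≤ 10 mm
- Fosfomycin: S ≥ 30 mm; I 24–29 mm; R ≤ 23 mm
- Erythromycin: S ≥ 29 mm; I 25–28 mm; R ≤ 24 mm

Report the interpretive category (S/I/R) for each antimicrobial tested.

S, R, R, S, S, I, R, R

Nitrofurantoin (1 μg/mL) ≤ 16 μg/mL — S
Gentamicin 16 μg/mL: ≥ 2 μg/mL — Resistant
Tetracycline 17 mm: ≤ 17 mm → resistant
Moxifloxacin: 0.06 μg/mL is ≤ 2 μg/mL ⇒ Susceptible
Nafcillin (26 mm) ≥ 25 mm — Susceptible
Minocycline: 0.25 μg/mL is in 0.25–0.5 μg/mL → intermediate
Chloramphenicol: 7 mm is ≤ 10 mm → resistant
Fosfomycin 23 mm: ≤ 23 mm — resistant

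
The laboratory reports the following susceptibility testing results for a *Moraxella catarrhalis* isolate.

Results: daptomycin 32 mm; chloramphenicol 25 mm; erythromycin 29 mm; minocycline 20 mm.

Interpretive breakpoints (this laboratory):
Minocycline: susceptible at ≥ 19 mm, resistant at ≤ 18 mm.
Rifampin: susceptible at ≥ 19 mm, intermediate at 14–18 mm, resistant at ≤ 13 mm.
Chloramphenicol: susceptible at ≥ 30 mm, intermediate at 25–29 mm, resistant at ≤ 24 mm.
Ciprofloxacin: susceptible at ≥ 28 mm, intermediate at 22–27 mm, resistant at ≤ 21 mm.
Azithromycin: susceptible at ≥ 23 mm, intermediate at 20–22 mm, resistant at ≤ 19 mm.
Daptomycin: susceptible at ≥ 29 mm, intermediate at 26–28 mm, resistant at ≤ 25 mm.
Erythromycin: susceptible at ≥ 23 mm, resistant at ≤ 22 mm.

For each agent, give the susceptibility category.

S, I, S, S

Daptomycin 32 mm: ≥ 29 mm → Susceptible
Chloramphenicol 25 mm: in 25–29 mm ⇒ intermediate
Erythromycin (29 mm) ≥ 23 mm ⇒ susceptible
Minocycline (20 mm) ≥ 19 mm → Susceptible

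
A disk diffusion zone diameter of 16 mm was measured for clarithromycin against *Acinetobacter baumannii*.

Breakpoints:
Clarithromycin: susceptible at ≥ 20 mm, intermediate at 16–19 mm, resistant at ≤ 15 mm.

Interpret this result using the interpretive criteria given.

I

Clarithromycin 16 mm: in 16–19 mm → Intermediate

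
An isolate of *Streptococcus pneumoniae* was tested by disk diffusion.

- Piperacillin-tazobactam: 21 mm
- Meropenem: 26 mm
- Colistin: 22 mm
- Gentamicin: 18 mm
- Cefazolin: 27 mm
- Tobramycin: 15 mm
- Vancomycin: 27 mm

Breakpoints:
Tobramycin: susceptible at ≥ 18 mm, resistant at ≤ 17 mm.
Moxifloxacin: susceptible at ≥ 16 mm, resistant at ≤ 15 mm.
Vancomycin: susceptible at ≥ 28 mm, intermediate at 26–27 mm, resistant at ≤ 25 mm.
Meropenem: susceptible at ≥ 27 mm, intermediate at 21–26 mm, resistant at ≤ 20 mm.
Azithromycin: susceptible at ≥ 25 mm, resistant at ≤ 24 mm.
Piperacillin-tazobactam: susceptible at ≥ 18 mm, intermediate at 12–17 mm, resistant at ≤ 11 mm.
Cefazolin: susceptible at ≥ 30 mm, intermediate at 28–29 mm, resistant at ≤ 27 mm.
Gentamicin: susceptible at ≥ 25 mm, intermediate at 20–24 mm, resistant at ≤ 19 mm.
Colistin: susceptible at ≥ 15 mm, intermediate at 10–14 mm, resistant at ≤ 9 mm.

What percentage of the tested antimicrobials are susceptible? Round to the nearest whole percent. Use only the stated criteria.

29%

Piperacillin-tazobactam 21 mm: ≥ 18 mm — S
Meropenem (26 mm) in 21–26 mm — intermediate
Colistin: 22 mm is ≥ 15 mm ⇒ Susceptible
Gentamicin (18 mm) ≤ 19 mm → resistant
Cefazolin: 27 mm is ≤ 27 mm — Resistant
Tobramycin (15 mm) ≤ 17 mm → R
Vancomycin 27 mm: in 26–27 mm — Intermediate
Susceptible: 2/7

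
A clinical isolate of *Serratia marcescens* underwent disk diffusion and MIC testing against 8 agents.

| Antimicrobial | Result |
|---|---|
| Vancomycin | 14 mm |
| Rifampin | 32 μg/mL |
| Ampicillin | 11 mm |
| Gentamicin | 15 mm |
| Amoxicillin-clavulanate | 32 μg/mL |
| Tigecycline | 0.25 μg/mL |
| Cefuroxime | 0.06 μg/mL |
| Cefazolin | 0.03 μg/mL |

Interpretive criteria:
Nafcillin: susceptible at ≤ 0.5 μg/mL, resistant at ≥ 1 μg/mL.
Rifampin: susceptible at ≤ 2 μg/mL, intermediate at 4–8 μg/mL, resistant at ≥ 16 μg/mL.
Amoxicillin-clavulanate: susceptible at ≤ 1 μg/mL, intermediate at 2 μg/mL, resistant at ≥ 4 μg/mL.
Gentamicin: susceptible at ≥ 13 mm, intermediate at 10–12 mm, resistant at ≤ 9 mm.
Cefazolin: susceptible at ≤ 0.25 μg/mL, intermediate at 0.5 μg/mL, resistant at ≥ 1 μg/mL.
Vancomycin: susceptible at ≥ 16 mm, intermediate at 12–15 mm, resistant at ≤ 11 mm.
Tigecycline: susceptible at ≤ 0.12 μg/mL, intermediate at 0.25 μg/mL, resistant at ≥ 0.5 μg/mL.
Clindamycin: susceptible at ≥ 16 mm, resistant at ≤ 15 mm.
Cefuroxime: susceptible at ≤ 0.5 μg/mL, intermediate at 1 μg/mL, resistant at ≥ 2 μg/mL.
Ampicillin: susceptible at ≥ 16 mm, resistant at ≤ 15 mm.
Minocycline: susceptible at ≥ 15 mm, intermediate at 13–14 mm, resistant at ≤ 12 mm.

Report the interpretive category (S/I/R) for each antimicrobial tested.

Vancomycin 14 mm: in 12–15 mm → intermediate
Rifampin (32 μg/mL) ≥ 16 μg/mL ⇒ Resistant
Ampicillin 11 mm: ≤ 15 mm ⇒ resistant
Gentamicin (15 mm) ≥ 13 mm — Susceptible
Amoxicillin-clavulanate 32 μg/mL: ≥ 4 μg/mL → Resistant
Tigecycline (0.25 μg/mL) = 0.25 μg/mL — intermediate
Cefuroxime: 0.06 μg/mL is ≤ 0.5 μg/mL — S
Cefazolin 0.03 μg/mL: ≤ 0.25 μg/mL ⇒ susceptible

I, R, R, S, R, I, S, S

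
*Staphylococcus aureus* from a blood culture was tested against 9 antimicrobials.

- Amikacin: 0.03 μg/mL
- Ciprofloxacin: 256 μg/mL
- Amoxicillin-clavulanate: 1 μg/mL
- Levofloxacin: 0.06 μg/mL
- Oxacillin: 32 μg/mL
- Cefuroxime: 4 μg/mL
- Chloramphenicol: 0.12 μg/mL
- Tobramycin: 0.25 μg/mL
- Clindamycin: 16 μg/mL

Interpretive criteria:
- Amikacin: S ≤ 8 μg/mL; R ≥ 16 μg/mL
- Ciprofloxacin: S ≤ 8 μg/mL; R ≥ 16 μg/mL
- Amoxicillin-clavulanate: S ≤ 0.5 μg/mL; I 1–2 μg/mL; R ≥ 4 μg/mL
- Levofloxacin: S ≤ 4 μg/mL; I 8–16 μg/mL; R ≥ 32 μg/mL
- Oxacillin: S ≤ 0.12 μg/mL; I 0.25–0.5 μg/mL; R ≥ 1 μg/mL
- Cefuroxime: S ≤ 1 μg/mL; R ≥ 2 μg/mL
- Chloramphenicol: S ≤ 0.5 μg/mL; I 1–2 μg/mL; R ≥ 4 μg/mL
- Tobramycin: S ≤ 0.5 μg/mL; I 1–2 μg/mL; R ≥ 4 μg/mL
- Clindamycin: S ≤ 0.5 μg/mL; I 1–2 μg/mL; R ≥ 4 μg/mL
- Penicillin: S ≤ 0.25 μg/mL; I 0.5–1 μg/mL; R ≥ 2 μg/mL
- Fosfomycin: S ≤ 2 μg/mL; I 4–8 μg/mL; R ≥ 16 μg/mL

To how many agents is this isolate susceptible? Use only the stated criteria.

4

Amikacin: 0.03 μg/mL is ≤ 8 μg/mL → susceptible
Ciprofloxacin: 256 μg/mL is ≥ 16 μg/mL ⇒ Resistant
Amoxicillin-clavulanate 1 μg/mL: in 1–2 μg/mL → I
Levofloxacin: 0.06 μg/mL is ≤ 4 μg/mL → Susceptible
Oxacillin: 32 μg/mL is ≥ 1 μg/mL ⇒ Resistant
Cefuroxime 4 μg/mL: ≥ 2 μg/mL → Resistant
Chloramphenicol: 0.12 μg/mL is ≤ 0.5 μg/mL → S
Tobramycin 0.25 μg/mL: ≤ 0.5 μg/mL → susceptible
Clindamycin 16 μg/mL: ≥ 4 μg/mL ⇒ resistant
Susceptible: 4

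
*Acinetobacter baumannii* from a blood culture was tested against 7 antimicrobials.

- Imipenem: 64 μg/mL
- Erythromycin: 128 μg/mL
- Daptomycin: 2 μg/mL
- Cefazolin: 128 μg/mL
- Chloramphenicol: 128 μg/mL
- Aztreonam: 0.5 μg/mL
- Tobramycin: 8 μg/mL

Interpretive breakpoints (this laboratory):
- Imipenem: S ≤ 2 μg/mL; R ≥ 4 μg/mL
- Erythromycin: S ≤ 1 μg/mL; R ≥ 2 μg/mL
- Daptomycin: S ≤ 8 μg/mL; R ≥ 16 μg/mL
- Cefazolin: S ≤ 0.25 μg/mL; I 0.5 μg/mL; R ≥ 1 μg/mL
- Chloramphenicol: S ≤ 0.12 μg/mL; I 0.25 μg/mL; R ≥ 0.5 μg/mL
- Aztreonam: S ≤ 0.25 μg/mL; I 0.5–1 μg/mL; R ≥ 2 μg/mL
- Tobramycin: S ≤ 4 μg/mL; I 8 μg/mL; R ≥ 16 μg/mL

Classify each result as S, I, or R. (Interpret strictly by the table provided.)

R, R, S, R, R, I, I

Imipenem (64 μg/mL) ≥ 4 μg/mL — R
Erythromycin (128 μg/mL) ≥ 2 μg/mL — Resistant
Daptomycin (2 μg/mL) ≤ 8 μg/mL ⇒ S
Cefazolin: 128 μg/mL is ≥ 1 μg/mL ⇒ Resistant
Chloramphenicol 128 μg/mL: ≥ 0.5 μg/mL — Resistant
Aztreonam (0.5 μg/mL) in 0.5–1 μg/mL ⇒ Intermediate
Tobramycin: 8 μg/mL is = 8 μg/mL → Intermediate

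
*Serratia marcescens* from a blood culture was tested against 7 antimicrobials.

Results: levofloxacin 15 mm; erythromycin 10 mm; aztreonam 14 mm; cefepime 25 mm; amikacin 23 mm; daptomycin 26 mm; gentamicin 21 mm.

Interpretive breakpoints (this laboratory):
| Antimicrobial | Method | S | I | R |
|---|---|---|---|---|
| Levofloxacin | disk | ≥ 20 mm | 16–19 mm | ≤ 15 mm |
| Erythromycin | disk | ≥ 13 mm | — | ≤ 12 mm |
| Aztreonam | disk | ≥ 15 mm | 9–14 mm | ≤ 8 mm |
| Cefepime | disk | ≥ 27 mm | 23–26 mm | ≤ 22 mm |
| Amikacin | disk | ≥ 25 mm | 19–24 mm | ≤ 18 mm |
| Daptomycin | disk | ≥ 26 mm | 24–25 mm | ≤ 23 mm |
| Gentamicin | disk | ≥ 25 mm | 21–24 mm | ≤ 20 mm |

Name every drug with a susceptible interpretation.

daptomycin

Levofloxacin (15 mm) ≤ 15 mm → Resistant
Erythromycin (10 mm) ≤ 12 mm ⇒ R
Aztreonam (14 mm) in 9–14 mm ⇒ intermediate
Cefepime: 25 mm is in 23–26 mm — I
Amikacin: 23 mm is in 19–24 mm → I
Daptomycin (26 mm) ≥ 26 mm — Susceptible
Gentamicin: 21 mm is in 21–24 mm — intermediate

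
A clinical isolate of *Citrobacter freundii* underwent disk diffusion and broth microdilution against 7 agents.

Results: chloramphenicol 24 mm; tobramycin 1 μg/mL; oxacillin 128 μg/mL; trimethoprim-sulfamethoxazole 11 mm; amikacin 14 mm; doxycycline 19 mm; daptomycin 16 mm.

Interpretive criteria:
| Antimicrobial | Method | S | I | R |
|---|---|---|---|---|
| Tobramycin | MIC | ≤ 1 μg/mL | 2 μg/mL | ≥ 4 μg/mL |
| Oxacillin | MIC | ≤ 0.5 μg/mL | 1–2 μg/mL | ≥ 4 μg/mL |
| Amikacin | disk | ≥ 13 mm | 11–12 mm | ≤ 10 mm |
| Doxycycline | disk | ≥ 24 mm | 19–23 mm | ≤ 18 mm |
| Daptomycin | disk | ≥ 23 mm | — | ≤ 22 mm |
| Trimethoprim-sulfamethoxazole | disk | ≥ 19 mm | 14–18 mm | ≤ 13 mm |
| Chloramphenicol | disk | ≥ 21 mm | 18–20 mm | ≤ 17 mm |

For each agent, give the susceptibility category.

Chloramphenicol (24 mm) ≥ 21 mm ⇒ susceptible
Tobramycin: 1 μg/mL is ≤ 1 μg/mL — S
Oxacillin (128 μg/mL) ≥ 4 μg/mL → resistant
Trimethoprim-sulfamethoxazole (11 mm) ≤ 13 mm → resistant
Amikacin (14 mm) ≥ 13 mm → Susceptible
Doxycycline (19 mm) in 19–23 mm → Intermediate
Daptomycin: 16 mm is ≤ 22 mm → resistant

S, S, R, R, S, I, R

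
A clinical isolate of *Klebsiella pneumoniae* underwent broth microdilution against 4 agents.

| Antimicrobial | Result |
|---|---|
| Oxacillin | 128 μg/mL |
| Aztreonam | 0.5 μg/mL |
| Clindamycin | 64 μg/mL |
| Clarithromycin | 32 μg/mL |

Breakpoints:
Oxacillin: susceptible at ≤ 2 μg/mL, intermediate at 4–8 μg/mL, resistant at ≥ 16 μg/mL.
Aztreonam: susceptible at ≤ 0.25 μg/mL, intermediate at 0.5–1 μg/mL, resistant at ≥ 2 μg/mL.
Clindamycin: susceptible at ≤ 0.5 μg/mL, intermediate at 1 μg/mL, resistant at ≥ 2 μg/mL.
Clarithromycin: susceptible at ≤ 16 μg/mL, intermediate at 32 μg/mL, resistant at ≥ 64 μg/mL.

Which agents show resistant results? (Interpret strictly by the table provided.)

Oxacillin: 128 μg/mL is ≥ 16 μg/mL — R
Aztreonam: 0.5 μg/mL is in 0.5–1 μg/mL ⇒ intermediate
Clindamycin (64 μg/mL) ≥ 2 μg/mL → resistant
Clarithromycin 32 μg/mL: = 32 μg/mL ⇒ Intermediate

oxacillin, clindamycin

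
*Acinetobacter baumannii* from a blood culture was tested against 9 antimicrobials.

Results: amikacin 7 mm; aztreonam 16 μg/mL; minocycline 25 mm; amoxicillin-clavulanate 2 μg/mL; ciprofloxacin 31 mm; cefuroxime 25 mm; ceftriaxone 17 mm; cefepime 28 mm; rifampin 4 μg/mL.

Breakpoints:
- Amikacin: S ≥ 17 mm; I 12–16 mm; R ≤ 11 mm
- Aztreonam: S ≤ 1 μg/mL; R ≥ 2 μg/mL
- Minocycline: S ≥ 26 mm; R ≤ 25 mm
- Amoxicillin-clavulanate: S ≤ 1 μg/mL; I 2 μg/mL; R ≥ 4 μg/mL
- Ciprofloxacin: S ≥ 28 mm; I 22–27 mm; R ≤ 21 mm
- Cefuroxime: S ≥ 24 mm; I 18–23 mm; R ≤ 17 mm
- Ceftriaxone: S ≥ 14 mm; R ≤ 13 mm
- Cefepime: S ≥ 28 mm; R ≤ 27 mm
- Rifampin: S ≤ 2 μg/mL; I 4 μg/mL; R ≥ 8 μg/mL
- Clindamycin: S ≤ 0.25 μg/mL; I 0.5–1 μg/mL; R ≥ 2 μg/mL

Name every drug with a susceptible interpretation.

Amikacin (7 mm) ≤ 11 mm ⇒ Resistant
Aztreonam (16 μg/mL) ≥ 2 μg/mL ⇒ Resistant
Minocycline: 25 mm is ≤ 25 mm → Resistant
Amoxicillin-clavulanate (2 μg/mL) = 2 μg/mL ⇒ I
Ciprofloxacin (31 mm) ≥ 28 mm ⇒ susceptible
Cefuroxime (25 mm) ≥ 24 mm → susceptible
Ceftriaxone 17 mm: ≥ 14 mm — susceptible
Cefepime: 28 mm is ≥ 28 mm — Susceptible
Rifampin 4 μg/mL: = 4 μg/mL ⇒ Intermediate

ciprofloxacin, cefuroxime, ceftriaxone, cefepime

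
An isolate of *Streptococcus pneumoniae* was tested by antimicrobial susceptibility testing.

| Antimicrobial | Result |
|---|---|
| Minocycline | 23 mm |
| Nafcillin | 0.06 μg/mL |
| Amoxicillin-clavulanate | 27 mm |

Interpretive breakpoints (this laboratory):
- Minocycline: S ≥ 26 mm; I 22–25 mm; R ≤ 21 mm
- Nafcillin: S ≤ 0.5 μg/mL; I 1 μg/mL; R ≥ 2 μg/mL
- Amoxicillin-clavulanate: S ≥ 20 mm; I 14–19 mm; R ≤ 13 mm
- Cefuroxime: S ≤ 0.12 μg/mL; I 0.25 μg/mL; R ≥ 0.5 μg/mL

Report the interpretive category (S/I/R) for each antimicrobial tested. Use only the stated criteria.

I, S, S

Minocycline: 23 mm is in 22–25 mm → I
Nafcillin 0.06 μg/mL: ≤ 0.5 μg/mL — S
Amoxicillin-clavulanate (27 mm) ≥ 20 mm — Susceptible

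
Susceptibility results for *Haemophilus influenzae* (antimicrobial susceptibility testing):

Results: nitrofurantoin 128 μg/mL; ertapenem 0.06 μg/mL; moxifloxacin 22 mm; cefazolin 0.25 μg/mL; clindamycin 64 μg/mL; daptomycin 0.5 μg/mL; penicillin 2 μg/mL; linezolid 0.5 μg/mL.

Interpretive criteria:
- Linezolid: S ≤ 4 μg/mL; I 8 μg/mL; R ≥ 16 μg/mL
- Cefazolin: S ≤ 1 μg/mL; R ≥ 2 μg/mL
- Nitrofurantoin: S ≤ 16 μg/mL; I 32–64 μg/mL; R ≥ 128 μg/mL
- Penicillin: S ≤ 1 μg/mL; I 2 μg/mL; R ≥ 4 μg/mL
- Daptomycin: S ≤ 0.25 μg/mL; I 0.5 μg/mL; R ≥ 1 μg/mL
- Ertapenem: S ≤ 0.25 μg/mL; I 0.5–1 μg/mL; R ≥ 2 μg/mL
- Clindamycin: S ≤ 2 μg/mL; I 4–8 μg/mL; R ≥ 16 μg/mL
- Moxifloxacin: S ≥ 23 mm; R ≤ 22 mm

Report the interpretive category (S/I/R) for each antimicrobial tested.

R, S, R, S, R, I, I, S

Nitrofurantoin (128 μg/mL) ≥ 128 μg/mL → R
Ertapenem: 0.06 μg/mL is ≤ 0.25 μg/mL ⇒ S
Moxifloxacin 22 mm: ≤ 22 mm — R
Cefazolin (0.25 μg/mL) ≤ 1 μg/mL — Susceptible
Clindamycin: 64 μg/mL is ≥ 16 μg/mL ⇒ resistant
Daptomycin (0.5 μg/mL) = 0.5 μg/mL ⇒ intermediate
Penicillin 2 μg/mL: = 2 μg/mL ⇒ Intermediate
Linezolid 0.5 μg/mL: ≤ 4 μg/mL — Susceptible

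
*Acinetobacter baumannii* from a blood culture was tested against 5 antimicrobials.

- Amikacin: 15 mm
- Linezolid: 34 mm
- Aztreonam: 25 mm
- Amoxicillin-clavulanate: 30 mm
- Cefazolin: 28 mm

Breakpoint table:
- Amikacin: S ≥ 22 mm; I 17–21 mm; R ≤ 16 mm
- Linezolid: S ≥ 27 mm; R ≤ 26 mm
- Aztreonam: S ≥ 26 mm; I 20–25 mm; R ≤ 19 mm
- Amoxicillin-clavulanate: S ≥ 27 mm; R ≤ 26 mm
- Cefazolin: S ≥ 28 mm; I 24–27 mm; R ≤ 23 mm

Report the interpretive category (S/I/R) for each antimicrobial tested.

Amikacin: 15 mm is ≤ 16 mm — Resistant
Linezolid: 34 mm is ≥ 27 mm → S
Aztreonam: 25 mm is in 20–25 mm — I
Amoxicillin-clavulanate (30 mm) ≥ 27 mm — Susceptible
Cefazolin (28 mm) ≥ 28 mm ⇒ S

R, S, I, S, S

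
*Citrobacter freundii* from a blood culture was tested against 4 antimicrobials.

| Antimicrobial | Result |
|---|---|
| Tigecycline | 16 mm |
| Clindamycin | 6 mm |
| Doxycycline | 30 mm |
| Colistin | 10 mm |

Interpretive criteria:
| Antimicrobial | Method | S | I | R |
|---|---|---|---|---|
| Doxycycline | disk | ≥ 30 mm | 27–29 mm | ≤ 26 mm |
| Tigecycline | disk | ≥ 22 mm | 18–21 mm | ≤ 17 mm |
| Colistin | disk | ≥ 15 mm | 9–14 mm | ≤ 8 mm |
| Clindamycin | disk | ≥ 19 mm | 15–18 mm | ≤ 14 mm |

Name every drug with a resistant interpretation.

Tigecycline 16 mm: ≤ 17 mm ⇒ resistant
Clindamycin 6 mm: ≤ 14 mm — resistant
Doxycycline: 30 mm is ≥ 30 mm → S
Colistin: 10 mm is in 9–14 mm ⇒ intermediate

tigecycline, clindamycin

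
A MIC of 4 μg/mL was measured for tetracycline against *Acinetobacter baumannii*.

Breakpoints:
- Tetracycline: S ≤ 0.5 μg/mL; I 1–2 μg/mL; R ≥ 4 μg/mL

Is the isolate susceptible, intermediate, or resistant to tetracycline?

Tetracycline: 4 μg/mL is ≥ 4 μg/mL ⇒ resistant

R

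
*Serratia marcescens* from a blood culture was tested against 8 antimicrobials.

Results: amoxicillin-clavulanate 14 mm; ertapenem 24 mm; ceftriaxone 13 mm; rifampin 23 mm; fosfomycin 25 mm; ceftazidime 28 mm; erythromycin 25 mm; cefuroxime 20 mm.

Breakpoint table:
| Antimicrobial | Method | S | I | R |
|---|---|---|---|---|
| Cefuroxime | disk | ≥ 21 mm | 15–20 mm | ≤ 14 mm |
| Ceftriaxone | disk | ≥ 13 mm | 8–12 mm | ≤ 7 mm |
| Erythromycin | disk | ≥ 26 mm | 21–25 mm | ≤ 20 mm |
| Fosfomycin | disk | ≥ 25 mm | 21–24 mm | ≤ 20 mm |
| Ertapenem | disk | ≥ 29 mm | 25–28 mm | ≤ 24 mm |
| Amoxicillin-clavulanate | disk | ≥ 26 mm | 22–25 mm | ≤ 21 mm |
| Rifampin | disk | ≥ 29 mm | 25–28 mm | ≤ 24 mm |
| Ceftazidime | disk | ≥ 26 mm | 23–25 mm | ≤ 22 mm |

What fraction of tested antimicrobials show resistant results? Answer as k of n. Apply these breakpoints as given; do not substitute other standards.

Amoxicillin-clavulanate (14 mm) ≤ 21 mm ⇒ R
Ertapenem: 24 mm is ≤ 24 mm ⇒ R
Ceftriaxone: 13 mm is ≥ 13 mm — susceptible
Rifampin: 23 mm is ≤ 24 mm → resistant
Fosfomycin (25 mm) ≥ 25 mm → susceptible
Ceftazidime 28 mm: ≥ 26 mm ⇒ S
Erythromycin: 25 mm is in 21–25 mm ⇒ intermediate
Cefuroxime (20 mm) in 15–20 mm → Intermediate
Resistant: 3/8

3 of 8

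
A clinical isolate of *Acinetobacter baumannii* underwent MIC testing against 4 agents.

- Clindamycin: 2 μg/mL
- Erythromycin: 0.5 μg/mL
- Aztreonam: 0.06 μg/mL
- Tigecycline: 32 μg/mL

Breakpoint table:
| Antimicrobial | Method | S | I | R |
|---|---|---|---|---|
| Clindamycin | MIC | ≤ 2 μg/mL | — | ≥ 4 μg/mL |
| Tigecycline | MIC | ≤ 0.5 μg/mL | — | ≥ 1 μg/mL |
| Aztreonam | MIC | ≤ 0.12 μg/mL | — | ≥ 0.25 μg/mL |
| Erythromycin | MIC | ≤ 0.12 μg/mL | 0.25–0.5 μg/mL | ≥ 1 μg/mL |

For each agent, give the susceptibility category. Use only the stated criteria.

Clindamycin (2 μg/mL) ≤ 2 μg/mL → S
Erythromycin: 0.5 μg/mL is in 0.25–0.5 μg/mL — Intermediate
Aztreonam 0.06 μg/mL: ≤ 0.12 μg/mL ⇒ Susceptible
Tigecycline: 32 μg/mL is ≥ 1 μg/mL — R

S, I, S, R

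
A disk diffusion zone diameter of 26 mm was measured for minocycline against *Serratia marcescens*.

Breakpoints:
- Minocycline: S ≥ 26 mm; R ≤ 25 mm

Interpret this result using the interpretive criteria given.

Susceptible

Minocycline 26 mm: ≥ 26 mm — susceptible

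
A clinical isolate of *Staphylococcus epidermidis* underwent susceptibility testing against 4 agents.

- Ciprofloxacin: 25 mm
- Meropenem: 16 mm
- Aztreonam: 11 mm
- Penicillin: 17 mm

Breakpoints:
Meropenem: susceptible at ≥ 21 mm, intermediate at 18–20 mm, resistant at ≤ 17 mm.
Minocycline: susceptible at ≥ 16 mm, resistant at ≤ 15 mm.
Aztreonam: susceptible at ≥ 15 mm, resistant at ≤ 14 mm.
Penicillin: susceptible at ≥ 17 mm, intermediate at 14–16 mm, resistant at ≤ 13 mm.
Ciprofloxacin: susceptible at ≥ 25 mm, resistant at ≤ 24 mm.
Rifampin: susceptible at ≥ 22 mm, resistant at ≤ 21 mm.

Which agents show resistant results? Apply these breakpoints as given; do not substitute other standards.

Ciprofloxacin 25 mm: ≥ 25 mm ⇒ S
Meropenem: 16 mm is ≤ 17 mm → R
Aztreonam (11 mm) ≤ 14 mm — Resistant
Penicillin (17 mm) ≥ 17 mm ⇒ Susceptible

meropenem, aztreonam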